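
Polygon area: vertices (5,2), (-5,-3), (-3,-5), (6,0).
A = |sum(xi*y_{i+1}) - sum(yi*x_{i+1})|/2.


sum(xi*y_{i+1}) = 5*(-3) - 5*(-5) - 3*0 + 6*2 = 22
sum(yi*x_{i+1}) = 2*(-5) - 3*(-3) - 5*6 + 0*5 = -31
Area = |22 + 31|/2 = 53/2 = 26.5000

26.5000 sq units


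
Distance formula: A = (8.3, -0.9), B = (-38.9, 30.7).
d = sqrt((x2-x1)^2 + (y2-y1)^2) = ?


dx = -38.9 - 8.3 = -47.2
dy = 30.7 + 0.9 = 31.6
d = sqrt(2227.84 + 998.56) = sqrt(3226.4) = 56.8014

56.8014


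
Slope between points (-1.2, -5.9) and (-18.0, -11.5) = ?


dy = -11.5 + 5.9 = -5.6
dx = -18.0 + 1.2 = -16.8
m = -5.6/(-16.8) = 0.3333

m = 0.3333


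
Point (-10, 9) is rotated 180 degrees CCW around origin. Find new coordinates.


cos(180) = -1, sin(180) = 0
x' = -10*(-1) - 9*0 = 10
y' = -10*0 + 9*(-1) = -9

(10, -9)


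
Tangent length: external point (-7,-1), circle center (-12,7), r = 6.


d = sqrt((-7+ 12)^2 + (-1-7)^2) = sqrt(25+64) = 9.4340
L = sqrt(89.0000 - 36) = sqrt(53.0000) = 7.2801

7.2801


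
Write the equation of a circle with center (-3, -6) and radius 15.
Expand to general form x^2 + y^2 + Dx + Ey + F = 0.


(x+ 3)^2 + (y+ 6)^2 = 15^2
D = -2h = 6, E = -2k = 12
F = h^2+k^2-r^2 = 9+36-225 = -180

x^2 + y^2 + 6x + 12y - 180 = 0


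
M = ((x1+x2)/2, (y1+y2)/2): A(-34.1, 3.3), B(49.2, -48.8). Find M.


Mx = (-34.1 + 49.2)/2 = 15.1/2 = 7.5500
My = (3.3 - 48.8)/2 = -45.5/2 = -22.7500

(7.5500, -22.7500)


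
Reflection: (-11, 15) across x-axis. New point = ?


Reflection rule for x-axis: (x, -y)
(-11, 15) -> (-11, -15)

(-11, -15)


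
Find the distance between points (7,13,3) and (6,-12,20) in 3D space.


dx=-1, dy=-25, dz=17
d = sqrt(1+625+289) = sqrt(915) = 30.2490

30.2490


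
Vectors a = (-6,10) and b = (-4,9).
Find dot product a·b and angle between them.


a·b = -6*(-4) + 10*9 = 24 + 90 = 114
|a| = sqrt(36+100) = 11.6619
|b| = sqrt(16+81) = 9.8489
cos(theta) = 114/(sqrt(136)*sqrt(97)) = 114/sqrt(13192) = 0.992543
theta = arccos(114/sqrt(13192)) = 7.0013 degrees

a·b = 114, theta = 7.0013 deg


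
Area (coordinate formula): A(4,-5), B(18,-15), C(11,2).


4*(-15-2) = -68
18*(2+ 5) = 126
11*(-5+ 15) = 110
sum = 168
Area = |168|/2 = 84.0000

84.0000 sq units


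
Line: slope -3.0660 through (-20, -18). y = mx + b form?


y + 18 = -3.0660(x + 20)
y = -3.0660x - 18 + 3.0660*(-20)
y = -3.0660x - 79.3200

y = -3.0660x - 79.3200


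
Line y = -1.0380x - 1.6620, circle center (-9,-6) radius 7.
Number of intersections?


Substitute y = -1.0380x - 1.6620: (x+ 9)^2 + (-1.0380x- 1.6620+ 6)^2 = 49
Expand to Ax^2 + Bx + C = 0, where b-k = 4.338
A = 1+m^2 = 2.077444
B = 2(m(b-k) - h) = 2(-1.0380*4.338 + 9) = 8.994312
C = h^2 + (b-k)^2 - r^2 = 81 + 18.818244 - 49 = 50.818244
disc = B^2-4AC = 80.8976 - 422.2882 = -341.3906
disc < 0

0 intersection points


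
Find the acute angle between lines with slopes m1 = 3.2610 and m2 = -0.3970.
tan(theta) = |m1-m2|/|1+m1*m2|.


m1-m2 = 3.658
1+m1*m2 = -0.294617
tan(theta) = |3.658/(-0.294617)| = 12.416120
theta = arctan(|3.658/(-0.294617)|) = 85.3953 degrees (acute angle)

85.3953 degrees


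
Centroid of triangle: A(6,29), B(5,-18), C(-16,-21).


Gx = (6+5- 16)/3 = -5/3 = -1.6667
Gy = (29- 18- 21)/3 = -10/3 = -3.3333

G = (-1.6667, -3.3333)


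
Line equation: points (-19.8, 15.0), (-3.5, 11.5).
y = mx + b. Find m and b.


m = (-3.5)/(16.3) = -0.2147
b = y1 - m*x1 = 15.0 - (-3.5*(-19.8))/(16.3) = 15.0 - 4.2515 = 10.7485

y = -0.2147x + 10.7485


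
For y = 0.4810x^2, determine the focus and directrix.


a = 0.4810
1/(4a) = 0.5198
Focus = (0, 0.5198)
Directrix: y = -0.5198

Focus = (0, 0.5198), Directrix: y = -0.5198


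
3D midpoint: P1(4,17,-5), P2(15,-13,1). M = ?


Mx = (4+15)/2 = 9.5000
My = (17- 13)/2 = 2.0000
Mz = (-5+1)/2 = -2.0000

M = (9.5000, 2.0000, -2.0000)


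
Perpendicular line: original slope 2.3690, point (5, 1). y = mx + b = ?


Perpendicular slope = -1/m1 = -1/2.3690 = -0.4221
b2 = y0 - m2*x0 = 1 + 5/2.3690 = 1 + 2.1106 = 3.1106

y = -0.4221x + 3.1106


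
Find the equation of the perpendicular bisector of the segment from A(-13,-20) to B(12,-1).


Midpoint = (-0.5, -10.5)
Slope of AB = dy/dx = 19/25 = 0.7600
Perp slope = -dx/dy = -25/19 = -1.3158
b = My - (perp slope)*Mx = -10.5 + (25*(-0.5))/19 = -10.5 - 0.6579 = -11.1579

y = -1.3158x - 11.1579


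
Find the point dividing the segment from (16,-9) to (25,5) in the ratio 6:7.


Px = (6*25 + 7*16)/13 = 262/13 = 20.1538
Py = (6*5 + 7*(-9))/13 = -33/13 = -2.5385

P = (20.1538, -2.5385)


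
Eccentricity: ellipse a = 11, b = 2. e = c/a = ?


c = sqrt(121-4) = sqrt(117) = 10.8167
e = c/a = sqrt(117)/11 = 0.9833

e = 0.9833


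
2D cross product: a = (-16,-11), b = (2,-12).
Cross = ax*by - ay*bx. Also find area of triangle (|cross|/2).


cross = -16*(-12) + 11*2 = 192 + 22 = 214
Triangle area = |214|/2 = 214/2 = 107.0000

cross = 214, triangle area = 107.0000


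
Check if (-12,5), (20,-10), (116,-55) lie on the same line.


-12*(-10+ 55) + 20*(-55-5) + 116*(5+ 10)
= -540 - 1200 + 1740 = 0

Yes, collinear (determinant = 0)


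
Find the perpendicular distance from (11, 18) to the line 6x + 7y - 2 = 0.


|6*11 + 7*18 - 2| = |190| = 190
sqrt(36 + 49) = sqrt(85) = 9.2195
d = 190/sqrt(85) = 20.6084

20.6084


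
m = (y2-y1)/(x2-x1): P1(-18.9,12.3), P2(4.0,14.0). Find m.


dy = 14.0 - 12.3 = 1.7
dx = 4.0 + 18.9 = 22.9
m = 1.7/22.9 = 0.0742

m = 0.0742


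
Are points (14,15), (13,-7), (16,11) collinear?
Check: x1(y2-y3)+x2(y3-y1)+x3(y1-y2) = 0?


14*(-7-11) + 13*(11-15) + 16*(15+ 7)
= -252 - 52 + 352 = 48

No, not collinear (determinant = 48)


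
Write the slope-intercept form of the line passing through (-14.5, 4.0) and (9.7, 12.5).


m = (8.5)/(24.2) = 0.3512
b = y1 - m*x1 = 4.0 - (8.5*(-14.5))/(24.2) = 4.0 + 5.0930 = 9.0930

y = 0.3512x + 9.0930


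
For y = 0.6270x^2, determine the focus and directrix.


a = 0.6270
1/(4a) = 0.3987
Focus = (0, 0.3987)
Directrix: y = -0.3987

Focus = (0, 0.3987), Directrix: y = -0.3987


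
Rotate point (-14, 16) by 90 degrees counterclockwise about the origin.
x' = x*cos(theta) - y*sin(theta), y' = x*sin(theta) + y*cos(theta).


cos(90) = 0, sin(90) = 1
x' = -14*0 - 16*1 = -16
y' = -14*1 + 16*0 = -14

(-16, -14)


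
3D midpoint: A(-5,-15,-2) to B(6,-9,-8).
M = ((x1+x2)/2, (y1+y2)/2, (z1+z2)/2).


Mx = (-5+6)/2 = 0.5000
My = (-15- 9)/2 = -12.0000
Mz = (-2- 8)/2 = -5.0000

M = (0.5000, -12.0000, -5.0000)


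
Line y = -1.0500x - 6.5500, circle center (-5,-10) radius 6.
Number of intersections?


Substitute y = -1.0500x - 6.5500: (x+ 5)^2 + (-1.0500x- 6.5500+ 10)^2 = 36
Expand to Ax^2 + Bx + C = 0, where b-k = 3.45
A = 1+m^2 = 2.1025
B = 2(m(b-k) - h) = 2(-1.0500*3.45 + 5) = 2.755
C = h^2 + (b-k)^2 - r^2 = 25 + 11.9025 - 36 = 0.9025
disc = B^2-4AC = 7.5900 - 7.5900 = 0
disc = 0

1 intersection point (tangent)


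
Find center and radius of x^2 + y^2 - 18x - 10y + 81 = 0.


h = -D/2 = 18/2 = 9
k = -E/2 = 10/2 = 5
r^2 = h^2 + k^2 - F = 81 + 25 - 81 = 25
r = 5

Center (9, 5), radius = 5


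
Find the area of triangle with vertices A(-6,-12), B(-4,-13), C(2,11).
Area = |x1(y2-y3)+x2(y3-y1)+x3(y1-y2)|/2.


-6*(-13-11) = 144
-4*(11+ 12) = -92
2*(-12+ 13) = 2
sum = 54
Area = |54|/2 = 27.0000

27.0000 sq units


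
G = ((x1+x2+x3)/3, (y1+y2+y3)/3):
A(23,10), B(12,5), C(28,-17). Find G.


Gx = (23+12+28)/3 = 63/3 = 21.0000
Gy = (10+5- 17)/3 = -2/3 = -0.6667

G = (21.0000, -0.6667)


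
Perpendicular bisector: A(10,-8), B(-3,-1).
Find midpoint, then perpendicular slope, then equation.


Midpoint = (3.5, -4.5)
Slope of AB = dy/dx = 7/(-13) = -0.5385
Perp slope = -dx/dy = 13/7 = 1.8571
b = My - (perp slope)*Mx = -4.5 + (-13*3.5)/7 = -4.5 - 6.5000 = -11.0000

y = 1.8571x - 11.0000


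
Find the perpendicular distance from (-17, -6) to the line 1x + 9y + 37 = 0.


|1*(-17) + 9*(-6) + 37| = |-34| = 34
sqrt(1 + 81) = sqrt(82) = 9.0554
d = 34/sqrt(82) = 3.7547

3.7547


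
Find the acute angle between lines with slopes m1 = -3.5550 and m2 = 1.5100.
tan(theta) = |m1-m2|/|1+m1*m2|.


m1-m2 = -5.065
1+m1*m2 = -4.36805
tan(theta) = |-5.065/(-4.36805)| = 1.159556
theta = arctan(|-5.065/(-4.36805)|) = 49.2256 degrees (acute angle)

49.2256 degrees


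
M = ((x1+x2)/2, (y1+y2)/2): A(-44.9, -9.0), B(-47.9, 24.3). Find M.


Mx = (-44.9 - 47.9)/2 = -92.8/2 = -46.4000
My = (-9.0 + 24.3)/2 = 15.3/2 = 7.6500

(-46.4000, 7.6500)


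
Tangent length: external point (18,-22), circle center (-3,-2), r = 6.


d = sqrt((18+ 3)^2 + (-22+ 2)^2) = sqrt(441+400) = 29.0000
L = sqrt(841.0000 - 36) = sqrt(805.0000) = 28.3725

28.3725


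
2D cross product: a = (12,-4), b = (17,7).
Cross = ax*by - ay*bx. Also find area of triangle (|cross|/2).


cross = 12*7 + 4*17 = 84 + 68 = 152
Triangle area = |152|/2 = 152/2 = 76.0000

cross = 152, triangle area = 76.0000


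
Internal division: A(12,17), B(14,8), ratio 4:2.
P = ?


Px = (4*14 + 2*12)/6 = 80/6 = 13.3333
Py = (4*8 + 2*17)/6 = 66/6 = 11.0000

P = (13.3333, 11.0000)


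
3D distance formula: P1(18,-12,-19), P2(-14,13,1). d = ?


dx=-32, dy=25, dz=20
d = sqrt(1024+625+400) = sqrt(2049) = 45.2659

45.2659


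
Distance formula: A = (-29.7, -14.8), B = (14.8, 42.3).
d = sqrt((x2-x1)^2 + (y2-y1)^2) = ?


dx = 14.8 + 29.7 = 44.5
dy = 42.3 + 14.8 = 57.1
d = sqrt(1980.25 + 3260.41) = sqrt(5240.66) = 72.3924

72.3924


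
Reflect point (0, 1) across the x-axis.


Reflection rule for x-axis: (x, -y)
(0, 1) -> (0, -1)

(0, -1)


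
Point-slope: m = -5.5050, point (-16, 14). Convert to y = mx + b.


y - 14 = -5.5050(x + 16)
y = -5.5050x + 14 + 5.5050*(-16)
y = -5.5050x - 74.0800

y = -5.5050x - 74.0800


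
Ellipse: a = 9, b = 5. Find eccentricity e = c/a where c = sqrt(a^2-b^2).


c = sqrt(81-25) = sqrt(56) = 7.4833
e = c/a = sqrt(56)/9 = 0.8315

e = 0.8315


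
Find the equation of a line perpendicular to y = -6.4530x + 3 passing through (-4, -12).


Perpendicular slope = -1/m1 = -1/(-6.4530) = 0.1550
b2 = y0 - m2*x0 = -12 - 4/(-6.4530) = -12 + 0.6199 = -11.3801

y = 0.1550x - 11.3801


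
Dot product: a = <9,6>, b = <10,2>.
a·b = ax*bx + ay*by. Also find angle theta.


a·b = 9*10 + 6*2 = 90 + 12 = 102
|a| = sqrt(81+36) = 10.8167
|b| = sqrt(100+4) = 10.1980
cos(theta) = 102/(sqrt(117)*sqrt(104)) = 102/sqrt(12168) = 0.924678
theta = arccos(102/sqrt(12168)) = 22.3801 degrees

a·b = 102, theta = 22.3801 deg


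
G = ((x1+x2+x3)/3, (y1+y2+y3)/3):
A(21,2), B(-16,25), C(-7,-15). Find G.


Gx = (21- 16- 7)/3 = -2/3 = -0.6667
Gy = (2+25- 15)/3 = 12/3 = 4.0000

G = (-0.6667, 4.0000)


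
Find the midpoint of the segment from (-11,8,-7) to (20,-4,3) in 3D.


Mx = (-11+20)/2 = 4.5000
My = (8- 4)/2 = 2.0000
Mz = (-7+3)/2 = -2.0000

M = (4.5000, 2.0000, -2.0000)


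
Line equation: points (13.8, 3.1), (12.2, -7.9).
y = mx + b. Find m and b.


m = (-11.0)/(-1.6) = 6.8750
b = y1 - m*x1 = 3.1 - (-11.0*13.8)/(-1.6) = 3.1 - 94.8750 = -91.7750

y = 6.8750x - 91.7750


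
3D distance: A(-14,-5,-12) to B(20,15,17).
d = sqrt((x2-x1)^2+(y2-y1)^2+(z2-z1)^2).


dx=34, dy=20, dz=29
d = sqrt(1156+400+841) = sqrt(2397) = 48.9592

48.9592


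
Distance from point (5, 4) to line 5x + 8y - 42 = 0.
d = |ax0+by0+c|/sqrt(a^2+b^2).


|5*5 + 8*4 - 42| = |15| = 15
sqrt(25 + 64) = sqrt(89) = 9.4340
d = 15/sqrt(89) = 1.5900

1.5900


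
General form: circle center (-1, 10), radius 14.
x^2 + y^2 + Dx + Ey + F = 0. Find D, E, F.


(x+ 1)^2 + (y-10)^2 = 14^2
D = -2h = 2, E = -2k = -20
F = h^2+k^2-r^2 = 1+100-196 = -95

D = 2, E = -20, F = -95


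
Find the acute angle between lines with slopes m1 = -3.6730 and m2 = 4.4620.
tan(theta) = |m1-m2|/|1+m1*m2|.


m1-m2 = -8.135
1+m1*m2 = -15.388926
tan(theta) = |-8.135/(-15.388926)| = 0.528627
theta = arctan(|-8.135/(-15.388926)|) = 27.8621 degrees (acute angle)

27.8621 degrees


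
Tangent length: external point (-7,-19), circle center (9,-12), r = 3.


d = sqrt((-7-9)^2 + (-19+ 12)^2) = sqrt(256+49) = 17.4642
L = sqrt(305.0000 - 9) = sqrt(296.0000) = 17.2047

17.2047


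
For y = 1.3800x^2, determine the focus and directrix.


a = 1.3800
1/(4a) = 0.1812
Focus = (0, 0.1812)
Directrix: y = -0.1812

Focus = (0, 0.1812), Directrix: y = -0.1812


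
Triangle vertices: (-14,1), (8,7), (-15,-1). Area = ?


-14*(7+ 1) = -112
8*(-1-1) = -16
-15*(1-7) = 90
sum = -38
Area = |-38|/2 = 19.0000

19.0000 sq units


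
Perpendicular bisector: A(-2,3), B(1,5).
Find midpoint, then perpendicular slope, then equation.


Midpoint = (-0.5, 4)
Slope of AB = dy/dx = 2/3 = 0.6667
Perp slope = -dx/dy = -3/2 = -1.5000
b = My - (perp slope)*Mx = 4 + (3*(-0.5))/2 = 4 - 0.7500 = 3.2500

y = -1.5000x + 3.2500


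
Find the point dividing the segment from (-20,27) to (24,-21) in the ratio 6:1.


Px = (6*24 + 1*(-20))/7 = 124/7 = 17.7143
Py = (6*(-21) + 1*27)/7 = -99/7 = -14.1429

P = (17.7143, -14.1429)


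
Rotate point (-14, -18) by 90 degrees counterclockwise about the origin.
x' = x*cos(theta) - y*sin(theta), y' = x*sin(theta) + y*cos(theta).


cos(90) = 0, sin(90) = 1
x' = -14*0 + 18*1 = 18
y' = -14*1 - 18*0 = -14

(18, -14)


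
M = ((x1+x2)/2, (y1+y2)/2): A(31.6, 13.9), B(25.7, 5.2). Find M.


Mx = (31.6 + 25.7)/2 = 57.3/2 = 28.6500
My = (13.9 + 5.2)/2 = 19.1/2 = 9.5500

(28.6500, 9.5500)


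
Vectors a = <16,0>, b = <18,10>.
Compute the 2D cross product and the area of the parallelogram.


cross = 16*10 - 0*18 = 160 - 0 = 160
Parallelogram area = |160| = 160

cross = 160, parallelogram area = 160


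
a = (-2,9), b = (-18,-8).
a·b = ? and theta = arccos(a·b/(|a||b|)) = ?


a·b = -2*(-18) + 9*(-8) = 36 - 72 = -36
|a| = sqrt(4+81) = 9.2195
|b| = sqrt(324+64) = 19.6977
cos(theta) = -36/(sqrt(85)*sqrt(388)) = -36/sqrt(32980) = -0.198234
theta = arccos(-36/sqrt(32980)) = 101.4337 degrees

a·b = -36, theta = 101.4337 deg


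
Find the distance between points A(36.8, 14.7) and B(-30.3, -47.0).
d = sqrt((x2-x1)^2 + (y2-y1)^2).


dx = -30.3 - 36.8 = -67.1
dy = -47.0 - 14.7 = -61.7
d = sqrt(4502.41 + 3806.89) = sqrt(8309.3) = 91.1554

91.1554


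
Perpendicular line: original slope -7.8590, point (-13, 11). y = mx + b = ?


Perpendicular slope = -1/m1 = -1/(-7.8590) = 0.1272
b2 = y0 - m2*x0 = 11 - 13/(-7.8590) = 11 + 1.6542 = 12.6542

y = 0.1272x + 12.6542


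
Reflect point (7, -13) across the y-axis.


Reflection rule for y-axis: (-x, y)
(7, -13) -> (-7, -13)

(-7, -13)


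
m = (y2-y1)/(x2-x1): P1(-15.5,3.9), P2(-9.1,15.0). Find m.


dy = 15.0 - 3.9 = 11.1
dx = -9.1 + 15.5 = 6.4
m = 11.1/6.4 = 1.7344

m = 1.7344


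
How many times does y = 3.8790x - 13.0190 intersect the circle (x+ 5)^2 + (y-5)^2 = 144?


Substitute y = 3.8790x - 13.0190: (x+ 5)^2 + (3.8790x- 13.0190-5)^2 = 144
Expand to Ax^2 + Bx + C = 0, where b-k = -18.019
A = 1+m^2 = 16.046641
B = 2(m(b-k) - h) = 2(3.8790*(-18.019) + 5) = -129.791402
C = h^2 + (b-k)^2 - r^2 = 25 + 324.684361 - 144 = 205.684361
disc = B^2-4AC = 16845.8080 - 13202.1724 = 3643.6356
disc > 0

2 intersection points


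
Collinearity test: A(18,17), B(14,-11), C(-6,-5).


18*(-11+ 5) + 14*(-5-17) - 6*(17+ 11)
= -108 - 308 - 168 = -584

No, not collinear (determinant = -584)


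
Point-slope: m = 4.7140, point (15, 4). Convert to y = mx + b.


y - 4 = 4.7140(x - 15)
y = 4.7140x + 4 - 4.7140*15
y = 4.7140x - 66.7100

y = 4.7140x - 66.7100


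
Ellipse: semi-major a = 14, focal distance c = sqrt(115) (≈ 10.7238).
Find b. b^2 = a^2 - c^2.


b^2 = 14^2 - (sqrt(115))^2 = 196 - 115 = 81
b = sqrt(81) = 9

b = 9


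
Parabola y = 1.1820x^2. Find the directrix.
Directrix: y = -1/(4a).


a = 1.1820
1/(4a) = 0.2115
directrix: y = -0.2115 = -0.2115

y = -0.2115


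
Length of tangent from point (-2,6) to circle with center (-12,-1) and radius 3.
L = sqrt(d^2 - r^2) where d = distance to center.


d = sqrt((-2+ 12)^2 + (6+ 1)^2) = sqrt(100+49) = 12.2066
L = sqrt(149.0000 - 9) = sqrt(140.0000) = 11.8322

11.8322


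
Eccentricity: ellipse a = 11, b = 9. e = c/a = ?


c = sqrt(121-81) = sqrt(40) = 6.3246
e = c/a = sqrt(40)/11 = 0.5750

e = 0.5750


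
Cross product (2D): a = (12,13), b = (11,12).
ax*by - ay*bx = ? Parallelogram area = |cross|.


cross = 12*12 - 13*11 = 144 - 143 = 1
Parallelogram area = |1| = 1

cross = 1, parallelogram area = 1


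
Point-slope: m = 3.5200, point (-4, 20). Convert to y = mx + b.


y - 20 = 3.5200(x + 4)
y = 3.5200x + 20 - 3.5200*(-4)
y = 3.5200x + 34.0800

y = 3.5200x + 34.0800


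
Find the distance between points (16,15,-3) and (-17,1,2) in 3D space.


dx=-33, dy=-14, dz=5
d = sqrt(1089+196+25) = sqrt(1310) = 36.1939

36.1939


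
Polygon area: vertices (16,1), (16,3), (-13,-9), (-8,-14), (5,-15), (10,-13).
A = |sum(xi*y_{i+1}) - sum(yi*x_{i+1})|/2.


sum(xi*y_{i+1}) = 16*3 + 16*(-9) - 13*(-14) - 8*(-15) + 5*(-13) + 10*1 = 151
sum(yi*x_{i+1}) = 1*16 + 3*(-13) - 9*(-8) - 14*5 - 15*10 - 13*16 = -379
Area = |151 + 379|/2 = 530/2 = 265.0000

265.0000 sq units


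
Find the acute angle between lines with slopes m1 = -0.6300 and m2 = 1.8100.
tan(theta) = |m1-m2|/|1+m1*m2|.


m1-m2 = -2.44
1+m1*m2 = -0.1403
tan(theta) = |-2.44/(-0.1403)| = 17.391304
theta = arctan(|-2.44/(-0.1403)|) = 86.7091 degrees (acute angle)

86.7091 degrees


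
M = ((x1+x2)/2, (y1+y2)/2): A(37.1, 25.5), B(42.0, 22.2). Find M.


Mx = (37.1 + 42.0)/2 = 79.1/2 = 39.5500
My = (25.5 + 22.2)/2 = 47.7/2 = 23.8500

(39.5500, 23.8500)


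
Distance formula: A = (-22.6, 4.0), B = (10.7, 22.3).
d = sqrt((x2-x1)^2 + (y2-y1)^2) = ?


dx = 10.7 + 22.6 = 33.3
dy = 22.3 - 4.0 = 18.3
d = sqrt(1108.89 + 334.89) = sqrt(1443.78) = 37.9971

37.9971


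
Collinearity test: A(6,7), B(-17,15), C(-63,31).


6*(15-31) - 17*(31-7) - 63*(7-15)
= -96 - 408 + 504 = 0

Yes, collinear (determinant = 0)


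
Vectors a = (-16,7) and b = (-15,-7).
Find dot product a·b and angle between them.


a·b = -16*(-15) + 7*(-7) = 240 - 49 = 191
|a| = sqrt(256+49) = 17.4642
|b| = sqrt(225+49) = 16.5529
cos(theta) = 191/(sqrt(305)*sqrt(274)) = 191/sqrt(83570) = 0.660706
theta = arccos(191/sqrt(83570)) = 48.6463 degrees

a·b = 191, theta = 48.6463 deg


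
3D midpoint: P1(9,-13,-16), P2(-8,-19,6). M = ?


Mx = (9- 8)/2 = 0.5000
My = (-13- 19)/2 = -16.0000
Mz = (-16+6)/2 = -5.0000

M = (0.5000, -16.0000, -5.0000)


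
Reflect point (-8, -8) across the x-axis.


Reflection rule for x-axis: (x, -y)
(-8, -8) -> (-8, 8)

(-8, 8)


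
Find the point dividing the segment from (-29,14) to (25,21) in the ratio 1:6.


Px = (1*25 + 6*(-29))/7 = -149/7 = -21.2857
Py = (1*21 + 6*14)/7 = 105/7 = 15.0000

P = (-21.2857, 15.0000)


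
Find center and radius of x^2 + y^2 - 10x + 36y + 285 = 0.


h = -D/2 = 10/2 = 5
k = -E/2 = -36/2 = -18
r^2 = h^2 + k^2 - F = 25 + 324 - 285 = 64
r = 8

Center (5, -18), radius = 8


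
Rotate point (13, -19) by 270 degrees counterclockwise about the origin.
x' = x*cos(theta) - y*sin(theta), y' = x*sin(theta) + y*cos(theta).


cos(270) = 0, sin(270) = -1
x' = 13*0 + 19*(-1) = -19
y' = 13*(-1) - 19*0 = -13

(-19, -13)


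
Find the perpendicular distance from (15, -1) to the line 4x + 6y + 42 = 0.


|4*15 + 6*(-1) + 42| = |96| = 96
sqrt(16 + 36) = sqrt(52) = 7.2111
d = 96/sqrt(52) = 13.3128

13.3128


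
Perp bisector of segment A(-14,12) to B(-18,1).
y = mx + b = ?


Midpoint = (-16, 6.5)
Slope of AB = dy/dx = -11/(-4) = 2.7500
Perp slope = -dx/dy = -4/11 = -0.3636
b = My - (perp slope)*Mx = 6.5 + (-4*(-16))/(-11) = 6.5 - 5.8182 = 0.6818

y = -0.3636x + 0.6818


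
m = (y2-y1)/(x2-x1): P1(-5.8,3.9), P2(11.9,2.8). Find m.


dy = 2.8 - 3.9 = -1.1
dx = 11.9 + 5.8 = 17.7
m = -1.1/17.7 = -0.0621

m = -0.0621


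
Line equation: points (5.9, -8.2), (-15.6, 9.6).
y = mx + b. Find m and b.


m = (17.8)/(-21.5) = -0.8279
b = y1 - m*x1 = -8.2 - (17.8*5.9)/(-21.5) = -8.2 + 4.8847 = -3.3153

y = -0.8279x - 3.3153


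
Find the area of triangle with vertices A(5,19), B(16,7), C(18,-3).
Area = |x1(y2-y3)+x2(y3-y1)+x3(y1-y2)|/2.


5*(7+ 3) = 50
16*(-3-19) = -352
18*(19-7) = 216
sum = -86
Area = |-86|/2 = 43.0000

43.0000 sq units


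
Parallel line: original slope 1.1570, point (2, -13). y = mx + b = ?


Parallel lines have equal slopes.
m2 = 1.1570
b2 = -13 - 1.1570*2 = -15.3140

y = 1.1570x - 15.3140


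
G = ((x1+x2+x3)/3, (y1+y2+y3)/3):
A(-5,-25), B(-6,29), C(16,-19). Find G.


Gx = (-5- 6+16)/3 = 5/3 = 1.6667
Gy = (-25+29- 19)/3 = -15/3 = -5.0000

G = (1.6667, -5.0000)


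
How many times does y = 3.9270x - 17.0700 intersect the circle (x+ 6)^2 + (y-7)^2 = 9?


Substitute y = 3.9270x - 17.0700: (x+ 6)^2 + (3.9270x- 17.0700-7)^2 = 9
Expand to Ax^2 + Bx + C = 0, where b-k = -24.07
A = 1+m^2 = 16.421329
B = 2(m(b-k) - h) = 2(3.9270*(-24.07) + 6) = -177.04578
C = h^2 + (b-k)^2 - r^2 = 36 + 579.3649 - 9 = 606.3649
disc = B^2-4AC = 31345.2082 - 39829.2701 = -8484.0619
disc < 0

0 intersection points


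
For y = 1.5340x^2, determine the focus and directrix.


a = 1.5340
1/(4a) = 0.1630
Focus = (0, 0.1630)
Directrix: y = -0.1630

Focus = (0, 0.1630), Directrix: y = -0.1630


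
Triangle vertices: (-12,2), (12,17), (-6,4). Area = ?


-12*(17-4) = -156
12*(4-2) = 24
-6*(2-17) = 90
sum = -42
Area = |-42|/2 = 21.0000

21.0000 sq units


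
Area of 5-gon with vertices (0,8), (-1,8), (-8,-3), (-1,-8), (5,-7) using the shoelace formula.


sum(xi*y_{i+1}) = 0*8 - 1*(-3) - 8*(-8) - 1*(-7) + 5*8 = 114
sum(yi*x_{i+1}) = 8*(-1) + 8*(-8) - 3*(-1) - 8*5 - 7*0 = -109
Area = |114 + 109|/2 = 223/2 = 111.5000

111.5000 sq units


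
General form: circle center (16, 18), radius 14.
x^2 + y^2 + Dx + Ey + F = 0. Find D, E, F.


(x-16)^2 + (y-18)^2 = 14^2
D = -2h = -32, E = -2k = -36
F = h^2+k^2-r^2 = 256+324-196 = 384

D = -32, E = -36, F = 384


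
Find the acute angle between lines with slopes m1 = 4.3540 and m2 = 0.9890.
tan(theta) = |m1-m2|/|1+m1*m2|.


m1-m2 = 3.365
1+m1*m2 = 5.306106
tan(theta) = |3.365/5.306106| = 0.634175
theta = arctan(|3.365/5.306106|) = 32.3819 degrees (acute angle)

32.3819 degrees


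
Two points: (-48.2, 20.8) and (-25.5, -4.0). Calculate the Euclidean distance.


dx = -25.5 + 48.2 = 22.7
dy = -4.0 - 20.8 = -24.8
d = sqrt(515.29 + 615.04) = sqrt(1130.33) = 33.6204

33.6204


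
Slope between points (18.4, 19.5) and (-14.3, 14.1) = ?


dy = 14.1 - 19.5 = -5.4
dx = -14.3 - 18.4 = -32.7
m = -5.4/(-32.7) = 0.1651

m = 0.1651


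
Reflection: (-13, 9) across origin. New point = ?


Reflection rule for origin: (-x, -y)
(-13, 9) -> (13, -9)

(13, -9)


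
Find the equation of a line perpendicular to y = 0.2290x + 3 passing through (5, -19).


Perpendicular slope = -1/m1 = -1/0.2290 = -4.3668
b2 = y0 - m2*x0 = -19 + 5/0.2290 = -19 + 21.8341 = 2.8341

y = -4.3668x + 2.8341


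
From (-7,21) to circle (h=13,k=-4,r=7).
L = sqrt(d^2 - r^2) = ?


d = sqrt((-7-13)^2 + (21+ 4)^2) = sqrt(400+625) = 32.0156
L = sqrt(1025.0000 - 49) = sqrt(976.0000) = 31.2410

31.2410


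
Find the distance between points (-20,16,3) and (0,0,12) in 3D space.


dx=20, dy=-16, dz=9
d = sqrt(400+256+81) = sqrt(737) = 27.1477

27.1477


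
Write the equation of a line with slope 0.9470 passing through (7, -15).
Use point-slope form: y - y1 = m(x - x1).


y + 15 = 0.9470(x - 7)
y = 0.9470x - 15 - 0.9470*7
y = 0.9470x - 21.6290

y = 0.9470x - 21.6290


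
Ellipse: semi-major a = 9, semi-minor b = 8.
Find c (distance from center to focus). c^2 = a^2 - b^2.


c^2 = 9^2 - 8^2 = 81 - 64 = 17
c = sqrt(17) = 4.1231

c = 4.1231


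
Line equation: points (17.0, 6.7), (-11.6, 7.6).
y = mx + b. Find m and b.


m = (0.9)/(-28.6) = -0.0315
b = y1 - m*x1 = 6.7 - (0.9*17.0)/(-28.6) = 6.7 + 0.5350 = 7.2350

y = -0.0315x + 7.2350


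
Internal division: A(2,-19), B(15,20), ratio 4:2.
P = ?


Px = (4*15 + 2*2)/6 = 64/6 = 10.6667
Py = (4*20 + 2*(-19))/6 = 42/6 = 7.0000

P = (10.6667, 7.0000)


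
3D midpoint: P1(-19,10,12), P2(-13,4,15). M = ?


Mx = (-19- 13)/2 = -16.0000
My = (10+4)/2 = 7.0000
Mz = (12+15)/2 = 13.5000

M = (-16.0000, 7.0000, 13.5000)


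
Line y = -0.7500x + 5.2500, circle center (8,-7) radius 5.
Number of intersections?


Substitute y = -0.7500x + 5.2500: (x-8)^2 + (-0.7500x+5.2500+ 7)^2 = 25
Expand to Ax^2 + Bx + C = 0, where b-k = 12.25
A = 1+m^2 = 1.5625
B = 2(m(b-k) - h) = 2(-0.7500*12.25 - 8) = -34.375
C = h^2 + (b-k)^2 - r^2 = 64 + 150.0625 - 25 = 189.0625
disc = B^2-4AC = 1181.6406 - 1181.6406 = 0
disc = 0

1 intersection point (tangent)


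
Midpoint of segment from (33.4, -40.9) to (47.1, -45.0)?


Mx = (33.4 + 47.1)/2 = 80.5/2 = 40.2500
My = (-40.9 - 45.0)/2 = -85.9/2 = -42.9500

(40.2500, -42.9500)


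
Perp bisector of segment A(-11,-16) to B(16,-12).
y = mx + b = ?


Midpoint = (2.5, -14)
Slope of AB = dy/dx = 4/27 = 0.1481
Perp slope = -dx/dy = -27/4 = -6.7500
b = My - (perp slope)*Mx = -14 + (27*2.5)/4 = -14 + 16.8750 = 2.8750

y = -6.7500x + 2.8750


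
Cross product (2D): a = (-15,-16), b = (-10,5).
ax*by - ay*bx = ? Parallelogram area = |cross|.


cross = -15*5 + 16*(-10) = -75 - 160 = -235
Parallelogram area = |-235| = 235

cross = -235, parallelogram area = 235


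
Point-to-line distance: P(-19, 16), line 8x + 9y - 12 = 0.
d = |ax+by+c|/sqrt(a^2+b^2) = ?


|8*(-19) + 9*16 - 12| = |-20| = 20
sqrt(64 + 81) = sqrt(145) = 12.0416
d = 20/sqrt(145) = 1.6609

1.6609


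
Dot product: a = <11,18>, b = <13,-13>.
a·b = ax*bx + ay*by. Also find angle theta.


a·b = 11*13 + 18*(-13) = 143 - 234 = -91
|a| = sqrt(121+324) = 21.0950
|b| = sqrt(169+169) = 18.3848
cos(theta) = -91/(sqrt(445)*sqrt(338)) = -91/sqrt(150410) = -0.234641
theta = arccos(-91/sqrt(150410)) = 103.5704 degrees

a·b = -91, theta = 103.5704 deg


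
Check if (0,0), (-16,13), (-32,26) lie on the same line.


0*(13-26) - 16*(26-0) - 32*(0-13)
= 0 - 416 + 416 = 0

Yes, collinear (determinant = 0)


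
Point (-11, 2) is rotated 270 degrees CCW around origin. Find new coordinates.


cos(270) = 0, sin(270) = -1
x' = -11*0 - 2*(-1) = 2
y' = -11*(-1) + 2*0 = 11

(2, 11)


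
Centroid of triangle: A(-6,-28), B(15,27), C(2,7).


Gx = (-6+15+2)/3 = 11/3 = 3.6667
Gy = (-28+27+7)/3 = 6/3 = 2.0000

G = (3.6667, 2.0000)


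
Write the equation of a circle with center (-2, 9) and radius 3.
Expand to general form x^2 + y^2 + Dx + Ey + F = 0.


(x+ 2)^2 + (y-9)^2 = 3^2
D = -2h = 4, E = -2k = -18
F = h^2+k^2-r^2 = 4+81-9 = 76

x^2 + y^2 + 4x - 18y + 76 = 0


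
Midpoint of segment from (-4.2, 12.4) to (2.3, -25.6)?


Mx = (-4.2 + 2.3)/2 = -1.9/2 = -0.9500
My = (12.4 - 25.6)/2 = -13.2/2 = -6.6000

(-0.9500, -6.6000)


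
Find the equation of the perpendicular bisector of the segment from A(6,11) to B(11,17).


Midpoint = (8.5, 14)
Slope of AB = dy/dx = 6/5 = 1.2000
Perp slope = -dx/dy = -5/6 = -0.8333
b = My - (perp slope)*Mx = 14 + (5*8.5)/6 = 14 + 7.0833 = 21.0833

y = -0.8333x + 21.0833


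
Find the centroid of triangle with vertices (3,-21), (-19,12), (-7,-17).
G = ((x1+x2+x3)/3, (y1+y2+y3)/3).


Gx = (3- 19- 7)/3 = -23/3 = -7.6667
Gy = (-21+12- 17)/3 = -26/3 = -8.6667

G = (-7.6667, -8.6667)


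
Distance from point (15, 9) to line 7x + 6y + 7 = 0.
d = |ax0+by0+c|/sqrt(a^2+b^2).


|7*15 + 6*9 + 7| = |166| = 166
sqrt(49 + 36) = sqrt(85) = 9.2195
d = 166/sqrt(85) = 18.0052

18.0052


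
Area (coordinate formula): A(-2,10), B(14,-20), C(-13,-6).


-2*(-20+ 6) = 28
14*(-6-10) = -224
-13*(10+ 20) = -390
sum = -586
Area = |-586|/2 = 293.0000

293.0000 sq units


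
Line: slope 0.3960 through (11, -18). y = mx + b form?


y + 18 = 0.3960(x - 11)
y = 0.3960x - 18 - 0.3960*11
y = 0.3960x - 22.3560

y = 0.3960x - 22.3560


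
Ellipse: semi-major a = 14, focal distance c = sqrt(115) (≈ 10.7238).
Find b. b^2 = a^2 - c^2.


b^2 = 14^2 - (sqrt(115))^2 = 196 - 115 = 81
b = sqrt(81) = 9

b = 9


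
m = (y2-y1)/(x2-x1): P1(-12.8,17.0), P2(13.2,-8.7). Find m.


dy = -8.7 - 17.0 = -25.7
dx = 13.2 + 12.8 = 26.0
m = -25.7/26.0 = -0.9885

m = -0.9885


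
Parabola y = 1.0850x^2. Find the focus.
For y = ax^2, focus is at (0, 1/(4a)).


a = 1.0850
4a = 4.3400
focus = (0, 1/4.3400) = (0, 0.2304)

Focus = (0, 0.2304)


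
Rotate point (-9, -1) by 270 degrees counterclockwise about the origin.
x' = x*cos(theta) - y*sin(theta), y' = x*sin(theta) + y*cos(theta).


cos(270) = 0, sin(270) = -1
x' = -9*0 + 1*(-1) = -1
y' = -9*(-1) - 1*0 = 9

(-1, 9)


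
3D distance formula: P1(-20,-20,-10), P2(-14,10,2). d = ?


dx=6, dy=30, dz=12
d = sqrt(36+900+144) = sqrt(1080) = 32.8634

32.8634


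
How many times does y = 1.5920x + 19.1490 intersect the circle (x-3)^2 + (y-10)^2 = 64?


Substitute y = 1.5920x + 19.1490: (x-3)^2 + (1.5920x+19.1490-10)^2 = 64
Expand to Ax^2 + Bx + C = 0, where b-k = 9.149
A = 1+m^2 = 3.534464
B = 2(m(b-k) - h) = 2(1.5920*9.149 - 3) = 23.130416
C = h^2 + (b-k)^2 - r^2 = 9 + 83.704201 - 64 = 28.704201
disc = B^2-4AC = 535.0161 - 405.8159 = 129.2002
disc > 0

2 intersection points


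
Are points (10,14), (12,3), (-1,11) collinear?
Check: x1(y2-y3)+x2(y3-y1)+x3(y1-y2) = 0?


10*(3-11) + 12*(11-14) - 1*(14-3)
= -80 - 36 - 11 = -127

No, not collinear (determinant = -127)


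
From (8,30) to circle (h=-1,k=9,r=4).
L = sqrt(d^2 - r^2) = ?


d = sqrt((8+ 1)^2 + (30-9)^2) = sqrt(81+441) = 22.8473
L = sqrt(522.0000 - 16) = sqrt(506.0000) = 22.4944

22.4944


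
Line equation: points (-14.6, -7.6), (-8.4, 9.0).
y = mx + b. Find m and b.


m = (16.6)/(6.2) = 2.6774
b = y1 - m*x1 = -7.6 - (16.6*(-14.6))/(6.2) = -7.6 + 39.0903 = 31.4903

y = 2.6774x + 31.4903


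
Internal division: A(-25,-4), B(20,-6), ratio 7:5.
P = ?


Px = (7*20 + 5*(-25))/12 = 15/12 = 1.2500
Py = (7*(-6) + 5*(-4))/12 = -62/12 = -5.1667

P = (1.2500, -5.1667)


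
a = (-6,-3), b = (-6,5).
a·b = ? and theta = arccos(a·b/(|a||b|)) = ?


a·b = -6*(-6) - 3*5 = 36 - 15 = 21
|a| = sqrt(36+9) = 6.7082
|b| = sqrt(36+25) = 7.8102
cos(theta) = 21/(sqrt(45)*sqrt(61)) = 21/sqrt(2745) = 0.400819
theta = arccos(21/sqrt(2745)) = 66.3706 degrees

a·b = 21, theta = 66.3706 deg


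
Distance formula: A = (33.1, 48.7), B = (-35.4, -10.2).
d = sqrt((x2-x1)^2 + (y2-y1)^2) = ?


dx = -35.4 - 33.1 = -68.5
dy = -10.2 - 48.7 = -58.9
d = sqrt(4692.25 + 3469.21) = sqrt(8161.46) = 90.3408

90.3408


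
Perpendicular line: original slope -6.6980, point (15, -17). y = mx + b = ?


Perpendicular slope = -1/m1 = -1/(-6.6980) = 0.1493
b2 = y0 - m2*x0 = -17 + 15/(-6.6980) = -17 - 2.2395 = -19.2395

y = 0.1493x - 19.2395


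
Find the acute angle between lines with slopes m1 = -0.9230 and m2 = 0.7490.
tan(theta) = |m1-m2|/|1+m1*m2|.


m1-m2 = -1.672
1+m1*m2 = 0.308673
tan(theta) = |-1.672/0.308673| = 5.416736
theta = arctan(|-1.672/0.308673|) = 79.5402 degrees (acute angle)

79.5402 degrees


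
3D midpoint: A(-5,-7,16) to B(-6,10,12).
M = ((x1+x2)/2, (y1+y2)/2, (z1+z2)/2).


Mx = (-5- 6)/2 = -5.5000
My = (-7+10)/2 = 1.5000
Mz = (16+12)/2 = 14.0000

M = (-5.5000, 1.5000, 14.0000)


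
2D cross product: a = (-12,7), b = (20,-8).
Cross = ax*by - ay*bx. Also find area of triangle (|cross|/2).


cross = -12*(-8) - 7*20 = 96 - 140 = -44
Triangle area = |-44|/2 = 44/2 = 22.0000

cross = -44, triangle area = 22.0000


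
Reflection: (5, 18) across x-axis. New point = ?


Reflection rule for x-axis: (x, -y)
(5, 18) -> (5, -18)

(5, -18)


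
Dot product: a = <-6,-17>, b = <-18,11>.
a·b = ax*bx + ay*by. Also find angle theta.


a·b = -6*(-18) - 17*11 = 108 - 187 = -79
|a| = sqrt(36+289) = 18.0278
|b| = sqrt(324+121) = 21.0950
cos(theta) = -79/(sqrt(325)*sqrt(445)) = -79/sqrt(144625) = -0.207733
theta = arccos(-79/sqrt(144625)) = 101.9895 degrees

a·b = -79, theta = 101.9895 deg


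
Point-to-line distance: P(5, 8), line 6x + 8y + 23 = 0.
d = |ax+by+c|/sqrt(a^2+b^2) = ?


|6*5 + 8*8 + 23| = |117| = 117
sqrt(36 + 64) = sqrt(100) = 10.0000
d = 117/sqrt(100) = 11.7000

11.7000


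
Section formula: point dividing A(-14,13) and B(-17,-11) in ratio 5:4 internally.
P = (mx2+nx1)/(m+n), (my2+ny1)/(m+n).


Px = (5*(-17) + 4*(-14))/9 = -141/9 = -15.6667
Py = (5*(-11) + 4*13)/9 = -3/9 = -0.3333

P = (-15.6667, -0.3333)


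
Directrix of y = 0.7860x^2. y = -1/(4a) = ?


a = 0.7860
1/(4a) = 0.3181
directrix: y = -0.3181 = -0.3181

y = -0.3181


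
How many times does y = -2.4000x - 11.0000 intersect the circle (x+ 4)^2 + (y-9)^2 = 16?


Substitute y = -2.4000x - 11.0000: (x+ 4)^2 + (-2.4000x- 11.0000-9)^2 = 16
Expand to Ax^2 + Bx + C = 0, where b-k = -20
A = 1+m^2 = 6.76
B = 2(m(b-k) - h) = 2(-2.4000*(-20) + 4) = 104
C = h^2 + (b-k)^2 - r^2 = 16 + 400 - 16 = 400
disc = B^2-4AC = 10816.0000 - 10816.0000 = 0
disc = 0

1 intersection point (tangent)


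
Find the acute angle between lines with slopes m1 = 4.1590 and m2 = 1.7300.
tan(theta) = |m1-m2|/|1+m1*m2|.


m1-m2 = 2.429
1+m1*m2 = 8.19507
tan(theta) = |2.429/8.19507| = 0.296398
theta = arctan(|2.429/8.19507|) = 16.5097 degrees (acute angle)

16.5097 degrees


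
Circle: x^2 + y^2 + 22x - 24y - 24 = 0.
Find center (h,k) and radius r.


h = -D/2 = -22/2 = -11
k = -E/2 = 24/2 = 12
r^2 = h^2 + k^2 - F = 121 + 144 + 24 = 289
r = 17

Center (-11, 12), radius = 17


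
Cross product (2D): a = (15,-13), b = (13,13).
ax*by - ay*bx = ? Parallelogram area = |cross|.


cross = 15*13 + 13*13 = 195 + 169 = 364
Parallelogram area = |364| = 364

cross = 364, parallelogram area = 364


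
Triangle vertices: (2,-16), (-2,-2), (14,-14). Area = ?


2*(-2+ 14) = 24
-2*(-14+ 16) = -4
14*(-16+ 2) = -196
sum = -176
Area = |-176|/2 = 88.0000

88.0000 sq units


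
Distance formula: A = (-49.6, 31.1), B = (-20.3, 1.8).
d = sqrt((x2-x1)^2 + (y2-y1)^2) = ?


dx = -20.3 + 49.6 = 29.3
dy = 1.8 - 31.1 = -29.3
d = sqrt(858.49 + 858.49) = sqrt(1716.98) = 41.4365

41.4365


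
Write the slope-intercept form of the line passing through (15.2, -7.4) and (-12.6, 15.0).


m = (22.4)/(-27.8) = -0.8058
b = y1 - m*x1 = -7.4 - (22.4*15.2)/(-27.8) = -7.4 + 12.2475 = 4.8475

y = -0.8058x + 4.8475


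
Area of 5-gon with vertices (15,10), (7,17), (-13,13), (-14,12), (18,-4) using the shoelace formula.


sum(xi*y_{i+1}) = 15*17 + 7*13 - 13*12 - 14*(-4) + 18*10 = 426
sum(yi*x_{i+1}) = 10*7 + 17*(-13) + 13*(-14) + 12*18 - 4*15 = -177
Area = |426 + 177|/2 = 603/2 = 301.5000

301.5000 sq units


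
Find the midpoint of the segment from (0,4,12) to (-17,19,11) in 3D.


Mx = (0- 17)/2 = -8.5000
My = (4+19)/2 = 11.5000
Mz = (12+11)/2 = 11.5000

M = (-8.5000, 11.5000, 11.5000)


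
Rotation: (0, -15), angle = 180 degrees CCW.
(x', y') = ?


cos(180) = -1, sin(180) = 0
x' = 0*(-1) + 15*0 = 0
y' = 0*0 - 15*(-1) = 15

(0, 15)


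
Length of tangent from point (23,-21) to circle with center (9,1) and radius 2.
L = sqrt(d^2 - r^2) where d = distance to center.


d = sqrt((23-9)^2 + (-21-1)^2) = sqrt(196+484) = 26.0768
L = sqrt(680.0000 - 4) = sqrt(676.0000) = 26.0000

26.0000


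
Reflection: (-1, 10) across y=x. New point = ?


Reflection rule for y=x: (y, x)
(-1, 10) -> (10, -1)

(10, -1)


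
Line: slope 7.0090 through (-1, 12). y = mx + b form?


y - 12 = 7.0090(x + 1)
y = 7.0090x + 12 - 7.0090*(-1)
y = 7.0090x + 19.0090

y = 7.0090x + 19.0090


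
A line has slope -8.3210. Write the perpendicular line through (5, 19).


Perpendicular slope = -1/m1 = -1/(-8.3210) = 0.1202
b2 = y0 - m2*x0 = 19 + 5/(-8.3210) = 19 - 0.6009 = 18.3991

y = 0.1202x + 18.3991


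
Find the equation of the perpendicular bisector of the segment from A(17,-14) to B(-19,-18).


Midpoint = (-1, -16)
Slope of AB = dy/dx = -4/(-36) = 0.1111
Perp slope = -dx/dy = -36/4 = -9.0000
b = My - (perp slope)*Mx = -16 + (-36*(-1))/(-4) = -16 - 9.0000 = -25.0000

y = -9.0000x - 25.0000


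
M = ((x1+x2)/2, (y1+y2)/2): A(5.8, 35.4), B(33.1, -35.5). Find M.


Mx = (5.8 + 33.1)/2 = 38.9/2 = 19.4500
My = (35.4 - 35.5)/2 = -0.1/2 = -0.0500

(19.4500, -0.0500)


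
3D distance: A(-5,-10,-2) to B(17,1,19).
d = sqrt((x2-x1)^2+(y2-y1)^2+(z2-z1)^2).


dx=22, dy=11, dz=21
d = sqrt(484+121+441) = sqrt(1046) = 32.3419

32.3419


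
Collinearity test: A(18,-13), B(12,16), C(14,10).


18*(16-10) + 12*(10+ 13) + 14*(-13-16)
= 108 + 276 - 406 = -22

No, not collinear (determinant = -22)


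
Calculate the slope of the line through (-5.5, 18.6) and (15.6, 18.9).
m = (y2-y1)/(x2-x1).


dy = 18.9 - 18.6 = 0.3
dx = 15.6 + 5.5 = 21.1
m = 0.3/21.1 = 0.0142

m = 0.0142


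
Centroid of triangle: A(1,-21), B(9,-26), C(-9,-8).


Gx = (1+9- 9)/3 = 1/3 = 0.3333
Gy = (-21- 26- 8)/3 = -55/3 = -18.3333

G = (0.3333, -18.3333)


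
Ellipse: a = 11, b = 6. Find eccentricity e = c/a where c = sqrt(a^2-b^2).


c = sqrt(121-36) = sqrt(85) = 9.2195
e = c/a = sqrt(85)/11 = 0.8381

e = 0.8381


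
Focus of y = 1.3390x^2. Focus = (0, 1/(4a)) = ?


a = 1.3390
4a = 5.3560
focus = (0, 1/5.3560) = (0, 0.1867)

Focus = (0, 0.1867)


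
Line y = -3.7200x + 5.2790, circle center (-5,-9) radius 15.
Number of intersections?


Substitute y = -3.7200x + 5.2790: (x+ 5)^2 + (-3.7200x+5.2790+ 9)^2 = 225
Expand to Ax^2 + Bx + C = 0, where b-k = 14.279
A = 1+m^2 = 14.8384
B = 2(m(b-k) - h) = 2(-3.7200*14.279 + 5) = -96.23576
C = h^2 + (b-k)^2 - r^2 = 25 + 203.889841 - 225 = 3.889841
disc = B^2-4AC = 9261.3215 - 230.8761 = 9030.4454
disc > 0

2 intersection points


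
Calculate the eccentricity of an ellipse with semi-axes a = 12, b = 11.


c = sqrt(144-121) = sqrt(23) = 4.7958
e = c/a = sqrt(23)/12 = 0.3997

e = 0.3997


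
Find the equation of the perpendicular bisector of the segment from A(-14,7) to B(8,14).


Midpoint = (-3, 10.5)
Slope of AB = dy/dx = 7/22 = 0.3182
Perp slope = -dx/dy = -22/7 = -3.1429
b = My - (perp slope)*Mx = 10.5 + (22*(-3))/7 = 10.5 - 9.4286 = 1.0714

y = -3.1429x + 1.0714


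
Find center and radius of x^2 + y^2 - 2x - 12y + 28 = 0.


h = -D/2 = 2/2 = 1
k = -E/2 = 12/2 = 6
r^2 = h^2 + k^2 - F = 1 + 36 - 28 = 9
r = 3

Center (1, 6), radius = 3


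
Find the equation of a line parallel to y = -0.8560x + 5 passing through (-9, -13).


Parallel lines have equal slopes.
m2 = -0.8560
b2 = -13 + 0.8560*(-9) = -20.7040

y = -0.8560x - 20.7040


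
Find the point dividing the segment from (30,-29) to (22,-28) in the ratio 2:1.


Px = (2*22 + 1*30)/3 = 74/3 = 24.6667
Py = (2*(-28) + 1*(-29))/3 = -85/3 = -28.3333

P = (24.6667, -28.3333)


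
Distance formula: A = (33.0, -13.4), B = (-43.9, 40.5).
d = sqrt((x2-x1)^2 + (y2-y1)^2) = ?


dx = -43.9 - 33.0 = -76.9
dy = 40.5 + 13.4 = 53.9
d = sqrt(5913.61 + 2905.21) = sqrt(8818.82) = 93.9086

93.9086


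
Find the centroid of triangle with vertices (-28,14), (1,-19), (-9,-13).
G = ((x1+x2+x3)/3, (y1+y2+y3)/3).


Gx = (-28+1- 9)/3 = -36/3 = -12.0000
Gy = (14- 19- 13)/3 = -18/3 = -6.0000

G = (-12.0000, -6.0000)


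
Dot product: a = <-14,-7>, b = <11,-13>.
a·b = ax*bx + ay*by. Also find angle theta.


a·b = -14*11 - 7*(-13) = -154 + 91 = -63
|a| = sqrt(196+49) = 15.6525
|b| = sqrt(121+169) = 17.0294
cos(theta) = -63/(sqrt(245)*sqrt(290)) = -63/sqrt(71050) = -0.236352
theta = arccos(-63/sqrt(71050)) = 103.6713 degrees

a·b = -63, theta = 103.6713 deg


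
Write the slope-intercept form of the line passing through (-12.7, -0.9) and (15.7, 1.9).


m = (2.8)/(28.4) = 0.0986
b = y1 - m*x1 = -0.9 - (2.8*(-12.7))/(28.4) = -0.9 + 1.2521 = 0.3521

y = 0.0986x + 0.3521


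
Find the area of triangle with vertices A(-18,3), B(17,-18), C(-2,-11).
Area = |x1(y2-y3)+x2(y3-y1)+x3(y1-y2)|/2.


-18*(-18+ 11) = 126
17*(-11-3) = -238
-2*(3+ 18) = -42
sum = -154
Area = |-154|/2 = 77.0000

77.0000 sq units
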